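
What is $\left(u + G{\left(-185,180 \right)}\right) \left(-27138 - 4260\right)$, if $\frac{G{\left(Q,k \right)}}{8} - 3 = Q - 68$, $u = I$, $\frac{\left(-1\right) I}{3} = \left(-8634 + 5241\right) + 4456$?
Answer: $162924222$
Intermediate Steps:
$I = -3189$ ($I = - 3 \left(\left(-8634 + 5241\right) + 4456\right) = - 3 \left(-3393 + 4456\right) = \left(-3\right) 1063 = -3189$)
$u = -3189$
$G{\left(Q,k \right)} = -520 + 8 Q$ ($G{\left(Q,k \right)} = 24 + 8 \left(Q - 68\right) = 24 + 8 \left(-68 + Q\right) = 24 + \left(-544 + 8 Q\right) = -520 + 8 Q$)
$\left(u + G{\left(-185,180 \right)}\right) \left(-27138 - 4260\right) = \left(-3189 + \left(-520 + 8 \left(-185\right)\right)\right) \left(-27138 - 4260\right) = \left(-3189 - 2000\right) \left(-31398\right) = \left(-5189\right) \left(-31398\right) = 162924222$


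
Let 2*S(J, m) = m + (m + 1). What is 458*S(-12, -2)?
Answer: -687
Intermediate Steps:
S(J, m) = ½ + m (S(J, m) = (m + (m + 1))/2 = (m + (1 + m))/2 = (1 + 2*m)/2 = ½ + m)
458*S(-12, -2) = 458*(½ - 2) = 458*(-3/2) = -687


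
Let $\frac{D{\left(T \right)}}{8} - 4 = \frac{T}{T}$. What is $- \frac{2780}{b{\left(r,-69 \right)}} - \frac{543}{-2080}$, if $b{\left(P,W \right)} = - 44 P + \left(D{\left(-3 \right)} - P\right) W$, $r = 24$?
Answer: $\frac{86941}{56160} \approx 1.5481$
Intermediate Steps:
$D{\left(T \right)} = 40$ ($D{\left(T \right)} = 32 + 8 \frac{T}{T} = 32 + 8 \cdot 1 = 32 + 8 = 40$)
$b{\left(P,W \right)} = - 44 P + W \left(40 - P\right)$ ($b{\left(P,W \right)} = - 44 P + \left(40 - P\right) W = - 44 P + W \left(40 - P\right)$)
$- \frac{2780}{b{\left(r,-69 \right)}} - \frac{543}{-2080} = - \frac{2780}{\left(-44\right) 24 + 40 \left(-69\right) - 24 \left(-69\right)} - \frac{543}{-2080} = - \frac{2780}{-1056 - 2760 + 1656} - - \frac{543}{2080} = - \frac{2780}{-2160} + \frac{543}{2080} = \left(-2780\right) \left(- \frac{1}{2160}\right) + \frac{543}{2080} = \frac{139}{108} + \frac{543}{2080} = \frac{86941}{56160}$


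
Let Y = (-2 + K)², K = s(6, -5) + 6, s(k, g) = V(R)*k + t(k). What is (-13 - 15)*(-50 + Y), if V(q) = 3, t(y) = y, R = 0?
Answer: -20552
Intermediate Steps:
s(k, g) = 4*k (s(k, g) = 3*k + k = 4*k)
K = 30 (K = 4*6 + 6 = 24 + 6 = 30)
Y = 784 (Y = (-2 + 30)² = 28² = 784)
(-13 - 15)*(-50 + Y) = (-13 - 15)*(-50 + 784) = -28*734 = -20552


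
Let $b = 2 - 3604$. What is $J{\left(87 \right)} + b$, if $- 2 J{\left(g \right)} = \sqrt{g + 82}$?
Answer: $- \frac{7217}{2} \approx -3608.5$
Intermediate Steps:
$J{\left(g \right)} = - \frac{\sqrt{82 + g}}{2}$ ($J{\left(g \right)} = - \frac{\sqrt{g + 82}}{2} = - \frac{\sqrt{82 + g}}{2}$)
$b = -3602$ ($b = 2 - 3604 = -3602$)
$J{\left(87 \right)} + b = - \frac{\sqrt{82 + 87}}{2} - 3602 = - \frac{\sqrt{169}}{2} - 3602 = \left(- \frac{1}{2}\right) 13 - 3602 = - \frac{13}{2} - 3602 = - \frac{7217}{2}$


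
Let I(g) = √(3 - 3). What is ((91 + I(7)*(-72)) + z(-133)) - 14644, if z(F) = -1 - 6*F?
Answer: -13756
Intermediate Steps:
I(g) = 0 (I(g) = √0 = 0)
((91 + I(7)*(-72)) + z(-133)) - 14644 = ((91 + 0*(-72)) + (-1 - 6*(-133))) - 14644 = ((91 + 0) + (-1 + 798)) - 14644 = (91 + 797) - 14644 = 888 - 14644 = -13756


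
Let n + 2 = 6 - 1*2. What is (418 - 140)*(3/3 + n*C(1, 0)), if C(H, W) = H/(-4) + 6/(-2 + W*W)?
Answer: -1529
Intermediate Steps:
n = 2 (n = -2 + (6 - 1*2) = -2 + (6 - 2) = -2 + 4 = 2)
C(H, W) = 6/(-2 + W²) - H/4 (C(H, W) = H*(-¼) + 6/(-2 + W²) = -H/4 + 6/(-2 + W²) = 6/(-2 + W²) - H/4)
(418 - 140)*(3/3 + n*C(1, 0)) = (418 - 140)*(3/3 + 2*((24 + 2*1 - 1*1*0²)/(4*(-2 + 0²)))) = 278*(3*(⅓) + 2*((24 + 2 - 1*1*0)/(4*(-2 + 0)))) = 278*(1 + 2*((¼)*(24 + 2 + 0)/(-2))) = 278*(1 + 2*((¼)*(-½)*26)) = 278*(1 + 2*(-13/4)) = 278*(1 - 13/2) = 278*(-11/2) = -1529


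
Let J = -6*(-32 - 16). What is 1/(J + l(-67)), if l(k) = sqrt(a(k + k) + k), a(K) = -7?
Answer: 144/41509 - I*sqrt(74)/83018 ≈ 0.0034691 - 0.00010362*I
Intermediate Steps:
J = 288 (J = -6*(-48) = 288)
l(k) = sqrt(-7 + k)
1/(J + l(-67)) = 1/(288 + sqrt(-7 - 67)) = 1/(288 + sqrt(-74)) = 1/(288 + I*sqrt(74))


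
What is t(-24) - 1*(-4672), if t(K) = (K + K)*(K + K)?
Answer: 6976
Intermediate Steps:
t(K) = 4*K² (t(K) = (2*K)*(2*K) = 4*K²)
t(-24) - 1*(-4672) = 4*(-24)² - 1*(-4672) = 4*576 + 4672 = 2304 + 4672 = 6976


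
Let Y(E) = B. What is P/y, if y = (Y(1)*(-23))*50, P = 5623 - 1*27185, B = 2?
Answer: 10781/1150 ≈ 9.3748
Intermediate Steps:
Y(E) = 2
P = -21562 (P = 5623 - 27185 = -21562)
y = -2300 (y = (2*(-23))*50 = -46*50 = -2300)
P/y = -21562/(-2300) = -21562*(-1/2300) = 10781/1150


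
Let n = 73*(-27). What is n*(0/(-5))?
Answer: 0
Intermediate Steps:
n = -1971
n*(0/(-5)) = -0/(-5) = -0*(-1)/5 = -1971*0 = 0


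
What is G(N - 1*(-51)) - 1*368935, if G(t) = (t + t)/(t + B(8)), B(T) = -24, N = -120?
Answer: -11436939/31 ≈ -3.6893e+5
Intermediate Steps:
G(t) = 2*t/(-24 + t) (G(t) = (t + t)/(t - 24) = (2*t)/(-24 + t) = 2*t/(-24 + t))
G(N - 1*(-51)) - 1*368935 = 2*(-120 - 1*(-51))/(-24 + (-120 - 1*(-51))) - 1*368935 = 2*(-120 + 51)/(-24 + (-120 + 51)) - 368935 = 2*(-69)/(-24 - 69) - 368935 = 2*(-69)/(-93) - 368935 = 2*(-69)*(-1/93) - 368935 = 46/31 - 368935 = -11436939/31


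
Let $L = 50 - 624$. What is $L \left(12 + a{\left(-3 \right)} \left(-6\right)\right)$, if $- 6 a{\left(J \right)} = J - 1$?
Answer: $-4592$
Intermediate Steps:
$L = -574$
$a{\left(J \right)} = \frac{1}{6} - \frac{J}{6}$ ($a{\left(J \right)} = - \frac{J - 1}{6} = - \frac{-1 + J}{6} = \frac{1}{6} - \frac{J}{6}$)
$L \left(12 + a{\left(-3 \right)} \left(-6\right)\right) = - 574 \left(12 + \left(\frac{1}{6} - - \frac{1}{2}\right) \left(-6\right)\right) = - 574 \left(12 + \left(\frac{1}{6} + \frac{1}{2}\right) \left(-6\right)\right) = - 574 \left(12 + \frac{2}{3} \left(-6\right)\right) = - 574 \left(12 - 4\right) = \left(-574\right) 8 = -4592$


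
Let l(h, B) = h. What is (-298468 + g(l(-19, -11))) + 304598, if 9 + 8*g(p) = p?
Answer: 12253/2 ≈ 6126.5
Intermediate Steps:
g(p) = -9/8 + p/8
(-298468 + g(l(-19, -11))) + 304598 = (-298468 + (-9/8 + (⅛)*(-19))) + 304598 = (-298468 + (-9/8 - 19/8)) + 304598 = (-298468 - 7/2) + 304598 = -596943/2 + 304598 = 12253/2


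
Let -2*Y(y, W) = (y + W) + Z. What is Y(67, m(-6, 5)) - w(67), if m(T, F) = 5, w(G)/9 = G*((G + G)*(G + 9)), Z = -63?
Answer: -12281913/2 ≈ -6.1410e+6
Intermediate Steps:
w(G) = 18*G²*(9 + G) (w(G) = 9*(G*((G + G)*(G + 9))) = 9*(G*((2*G)*(9 + G))) = 9*(G*(2*G*(9 + G))) = 9*(2*G²*(9 + G)) = 18*G²*(9 + G))
Y(y, W) = 63/2 - W/2 - y/2 (Y(y, W) = -((y + W) - 63)/2 = -((W + y) - 63)/2 = -(-63 + W + y)/2 = 63/2 - W/2 - y/2)
Y(67, m(-6, 5)) - w(67) = (63/2 - ½*5 - ½*67) - 18*67²*(9 + 67) = (63/2 - 5/2 - 67/2) - 18*4489*76 = -9/2 - 1*6140952 = -9/2 - 6140952 = -12281913/2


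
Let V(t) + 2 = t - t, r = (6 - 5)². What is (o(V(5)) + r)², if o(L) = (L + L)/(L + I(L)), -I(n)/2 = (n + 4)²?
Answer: 49/25 ≈ 1.9600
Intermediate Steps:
I(n) = -2*(4 + n)² (I(n) = -2*(n + 4)² = -2*(4 + n)²)
r = 1 (r = 1² = 1)
V(t) = -2 (V(t) = -2 + (t - t) = -2 + 0 = -2)
o(L) = 2*L/(L - 2*(4 + L)²) (o(L) = (L + L)/(L - 2*(4 + L)²) = (2*L)/(L - 2*(4 + L)²) = 2*L/(L - 2*(4 + L)²))
(o(V(5)) + r)² = (2*(-2)/(-2 - 2*(4 - 2)²) + 1)² = (2*(-2)/(-2 - 2*2²) + 1)² = (2*(-2)/(-2 - 2*4) + 1)² = (2*(-2)/(-2 - 8) + 1)² = (2*(-2)/(-10) + 1)² = (2*(-2)*(-⅒) + 1)² = (⅖ + 1)² = (7/5)² = 49/25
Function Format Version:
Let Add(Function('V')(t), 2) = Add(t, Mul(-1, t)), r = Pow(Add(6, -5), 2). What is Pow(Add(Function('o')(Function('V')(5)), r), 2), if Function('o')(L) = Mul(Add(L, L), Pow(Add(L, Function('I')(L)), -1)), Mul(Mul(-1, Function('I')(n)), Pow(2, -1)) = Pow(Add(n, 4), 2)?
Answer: Rational(49, 25) ≈ 1.9600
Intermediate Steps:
Function('I')(n) = Mul(-2, Pow(Add(4, n), 2)) (Function('I')(n) = Mul(-2, Pow(Add(n, 4), 2)) = Mul(-2, Pow(Add(4, n), 2)))
r = 1 (r = Pow(1, 2) = 1)
Function('V')(t) = -2 (Function('V')(t) = Add(-2, Add(t, Mul(-1, t))) = Add(-2, 0) = -2)
Function('o')(L) = Mul(2, L, Pow(Add(L, Mul(-2, Pow(Add(4, L), 2))), -1)) (Function('o')(L) = Mul(Add(L, L), Pow(Add(L, Mul(-2, Pow(Add(4, L), 2))), -1)) = Mul(Mul(2, L), Pow(Add(L, Mul(-2, Pow(Add(4, L), 2))), -1)) = Mul(2, L, Pow(Add(L, Mul(-2, Pow(Add(4, L), 2))), -1)))
Pow(Add(Function('o')(Function('V')(5)), r), 2) = Pow(Add(Mul(2, -2, Pow(Add(-2, Mul(-2, Pow(Add(4, -2), 2))), -1)), 1), 2) = Pow(Add(Mul(2, -2, Pow(Add(-2, Mul(-2, Pow(2, 2))), -1)), 1), 2) = Pow(Add(Mul(2, -2, Pow(Add(-2, Mul(-2, 4)), -1)), 1), 2) = Pow(Add(Mul(2, -2, Pow(Add(-2, -8), -1)), 1), 2) = Pow(Add(Mul(2, -2, Pow(-10, -1)), 1), 2) = Pow(Add(Mul(2, -2, Rational(-1, 10)), 1), 2) = Pow(Add(Rational(2, 5), 1), 2) = Pow(Rational(7, 5), 2) = Rational(49, 25)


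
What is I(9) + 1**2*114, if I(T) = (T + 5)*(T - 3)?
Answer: 198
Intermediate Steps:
I(T) = (-3 + T)*(5 + T) (I(T) = (5 + T)*(-3 + T) = (-3 + T)*(5 + T))
I(9) + 1**2*114 = (-15 + 9**2 + 2*9) + 1**2*114 = (-15 + 81 + 18) + 1*114 = 84 + 114 = 198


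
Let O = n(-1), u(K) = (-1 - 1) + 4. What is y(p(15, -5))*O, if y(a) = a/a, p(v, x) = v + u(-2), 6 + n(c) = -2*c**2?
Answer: -8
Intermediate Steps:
n(c) = -6 - 2*c**2
u(K) = 2 (u(K) = -2 + 4 = 2)
p(v, x) = 2 + v (p(v, x) = v + 2 = 2 + v)
y(a) = 1
O = -8 (O = -6 - 2*(-1)**2 = -6 - 2*1 = -6 - 2 = -8)
y(p(15, -5))*O = 1*(-8) = -8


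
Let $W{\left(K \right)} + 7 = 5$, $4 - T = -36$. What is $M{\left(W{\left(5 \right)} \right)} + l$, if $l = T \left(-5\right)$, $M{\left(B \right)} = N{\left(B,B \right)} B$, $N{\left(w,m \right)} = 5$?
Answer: $-210$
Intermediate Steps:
$T = 40$ ($T = 4 - -36 = 4 + 36 = 40$)
$W{\left(K \right)} = -2$ ($W{\left(K \right)} = -7 + 5 = -2$)
$M{\left(B \right)} = 5 B$
$l = -200$ ($l = 40 \left(-5\right) = -200$)
$M{\left(W{\left(5 \right)} \right)} + l = 5 \left(-2\right) - 200 = -10 - 200 = -210$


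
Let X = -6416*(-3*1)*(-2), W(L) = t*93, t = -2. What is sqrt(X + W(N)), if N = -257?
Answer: 3*I*sqrt(4298) ≈ 196.68*I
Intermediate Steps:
W(L) = -186 (W(L) = -2*93 = -186)
X = -38496 (X = -(-19248)*(-2) = -6416*6 = -38496)
sqrt(X + W(N)) = sqrt(-38496 - 186) = sqrt(-38682) = 3*I*sqrt(4298)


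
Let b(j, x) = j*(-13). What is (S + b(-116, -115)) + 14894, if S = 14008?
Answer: 30410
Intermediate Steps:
b(j, x) = -13*j
(S + b(-116, -115)) + 14894 = (14008 - 13*(-116)) + 14894 = (14008 + 1508) + 14894 = 15516 + 14894 = 30410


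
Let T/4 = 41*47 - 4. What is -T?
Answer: -7692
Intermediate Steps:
T = 7692 (T = 4*(41*47 - 4) = 4*(1927 - 4) = 4*1923 = 7692)
-T = -1*7692 = -7692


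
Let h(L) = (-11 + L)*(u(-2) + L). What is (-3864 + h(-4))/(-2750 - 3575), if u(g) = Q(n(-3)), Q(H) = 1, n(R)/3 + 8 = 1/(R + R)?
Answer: 3819/6325 ≈ 0.60379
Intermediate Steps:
n(R) = -24 + 3/(2*R) (n(R) = -24 + 3/(R + R) = -24 + 3/((2*R)) = -24 + 3*(1/(2*R)) = -24 + 3/(2*R))
u(g) = 1
h(L) = (1 + L)*(-11 + L) (h(L) = (-11 + L)*(1 + L) = (1 + L)*(-11 + L))
(-3864 + h(-4))/(-2750 - 3575) = (-3864 + (-11 + (-4)² - 10*(-4)))/(-2750 - 3575) = (-3864 + (-11 + 16 + 40))/(-6325) = (-3864 + 45)*(-1/6325) = -3819*(-1/6325) = 3819/6325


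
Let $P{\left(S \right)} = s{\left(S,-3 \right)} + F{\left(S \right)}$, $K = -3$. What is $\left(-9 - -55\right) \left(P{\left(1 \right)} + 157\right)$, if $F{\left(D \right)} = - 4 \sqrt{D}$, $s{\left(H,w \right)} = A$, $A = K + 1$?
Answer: $6946$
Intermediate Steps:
$A = -2$ ($A = -3 + 1 = -2$)
$s{\left(H,w \right)} = -2$
$P{\left(S \right)} = -2 - 4 \sqrt{S}$
$\left(-9 - -55\right) \left(P{\left(1 \right)} + 157\right) = \left(-9 - -55\right) \left(\left(-2 - 4 \sqrt{1}\right) + 157\right) = \left(-9 + 55\right) \left(\left(-2 - 4\right) + 157\right) = 46 \left(\left(-2 - 4\right) + 157\right) = 46 \left(-6 + 157\right) = 46 \cdot 151 = 6946$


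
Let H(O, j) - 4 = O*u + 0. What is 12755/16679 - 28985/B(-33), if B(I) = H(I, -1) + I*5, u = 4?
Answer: 487178030/4886947 ≈ 99.690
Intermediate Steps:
H(O, j) = 4 + 4*O (H(O, j) = 4 + (O*4 + 0) = 4 + (4*O + 0) = 4 + 4*O)
B(I) = 4 + 9*I (B(I) = (4 + 4*I) + I*5 = (4 + 4*I) + 5*I = 4 + 9*I)
12755/16679 - 28985/B(-33) = 12755/16679 - 28985/(4 + 9*(-33)) = 12755*(1/16679) - 28985/(4 - 297) = 12755/16679 - 28985/(-293) = 12755/16679 - 28985*(-1/293) = 12755/16679 + 28985/293 = 487178030/4886947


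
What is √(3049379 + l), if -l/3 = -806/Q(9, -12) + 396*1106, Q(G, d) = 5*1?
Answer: √43398365/5 ≈ 1317.5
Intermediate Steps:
Q(G, d) = 5
l = -6567222/5 (l = -3*(-806/5 + 396*1106) = -3*(-806*⅕ + 437976) = -3*(-806/5 + 437976) = -3*2189074/5 = -6567222/5 ≈ -1.3134e+6)
√(3049379 + l) = √(3049379 - 6567222/5) = √(8679673/5) = √43398365/5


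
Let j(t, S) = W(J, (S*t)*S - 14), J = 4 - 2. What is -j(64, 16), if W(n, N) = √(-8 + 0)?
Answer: -2*I*√2 ≈ -2.8284*I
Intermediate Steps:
J = 2
W(n, N) = 2*I*√2 (W(n, N) = √(-8) = 2*I*√2)
j(t, S) = 2*I*√2
-j(64, 16) = -2*I*√2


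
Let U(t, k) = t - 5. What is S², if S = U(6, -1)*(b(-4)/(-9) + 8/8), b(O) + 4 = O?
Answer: 289/81 ≈ 3.5679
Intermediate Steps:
b(O) = -4 + O
U(t, k) = -5 + t
S = 17/9 (S = (-5 + 6)*((-4 - 4)/(-9) + 8/8) = 1*(-8*(-⅑) + 8*(⅛)) = 1*(8/9 + 1) = 1*(17/9) = 17/9 ≈ 1.8889)
S² = (17/9)² = 289/81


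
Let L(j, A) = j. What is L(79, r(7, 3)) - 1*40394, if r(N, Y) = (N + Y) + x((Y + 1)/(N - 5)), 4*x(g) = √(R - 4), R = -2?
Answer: -40315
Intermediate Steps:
x(g) = I*√6/4 (x(g) = √(-2 - 4)/4 = √(-6)/4 = (I*√6)/4 = I*√6/4)
r(N, Y) = N + Y + I*√6/4 (r(N, Y) = (N + Y) + I*√6/4 = N + Y + I*√6/4)
L(79, r(7, 3)) - 1*40394 = 79 - 1*40394 = 79 - 40394 = -40315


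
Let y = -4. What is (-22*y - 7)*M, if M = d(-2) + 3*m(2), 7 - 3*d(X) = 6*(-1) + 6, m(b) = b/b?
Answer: 432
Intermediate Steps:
m(b) = 1
d(X) = 7/3 (d(X) = 7/3 - (6*(-1) + 6)/3 = 7/3 - (-6 + 6)/3 = 7/3 - ⅓*0 = 7/3 + 0 = 7/3)
M = 16/3 (M = 7/3 + 3*1 = 7/3 + 3 = 16/3 ≈ 5.3333)
(-22*y - 7)*M = (-22*(-4) - 7)*(16/3) = (88 - 7)*(16/3) = 81*(16/3) = 432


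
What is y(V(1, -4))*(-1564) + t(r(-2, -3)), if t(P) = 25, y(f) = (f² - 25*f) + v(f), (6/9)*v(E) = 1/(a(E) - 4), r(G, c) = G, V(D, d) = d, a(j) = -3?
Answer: -1267447/7 ≈ -1.8106e+5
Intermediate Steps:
v(E) = -3/14 (v(E) = 3/(2*(-3 - 4)) = (3/2)/(-7) = (3/2)*(-⅐) = -3/14)
y(f) = -3/14 + f² - 25*f (y(f) = (f² - 25*f) - 3/14 = -3/14 + f² - 25*f)
y(V(1, -4))*(-1564) + t(r(-2, -3)) = (-3/14 + (-4)² - 25*(-4))*(-1564) + 25 = (-3/14 + 16 + 100)*(-1564) + 25 = (1621/14)*(-1564) + 25 = -1267622/7 + 25 = -1267447/7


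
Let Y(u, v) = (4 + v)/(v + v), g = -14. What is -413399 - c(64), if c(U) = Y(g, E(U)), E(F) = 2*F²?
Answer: -1693284353/4096 ≈ -4.1340e+5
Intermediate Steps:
Y(u, v) = (4 + v)/(2*v) (Y(u, v) = (4 + v)/((2*v)) = (4 + v)*(1/(2*v)) = (4 + v)/(2*v))
c(U) = (4 + 2*U²)/(4*U²) (c(U) = (4 + 2*U²)/(2*((2*U²))) = (1/(2*U²))*(4 + 2*U²)/2 = (4 + 2*U²)/(4*U²))
-413399 - c(64) = -413399 - (½ + 64⁻²) = -413399 - (½ + 1/4096) = -413399 - 1*2049/4096 = -413399 - 2049/4096 = -1693284353/4096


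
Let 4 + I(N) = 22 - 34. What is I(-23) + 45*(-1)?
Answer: -61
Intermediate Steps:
I(N) = -16 (I(N) = -4 + (22 - 34) = -4 - 12 = -16)
I(-23) + 45*(-1) = -16 + 45*(-1) = -16 - 45 = -61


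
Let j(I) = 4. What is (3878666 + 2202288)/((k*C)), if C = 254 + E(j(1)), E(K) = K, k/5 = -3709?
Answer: -3040477/2392305 ≈ -1.2709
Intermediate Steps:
k = -18545 (k = 5*(-3709) = -18545)
C = 258 (C = 254 + 4 = 258)
(3878666 + 2202288)/((k*C)) = (3878666 + 2202288)/((-18545*258)) = 6080954/(-4784610) = 6080954*(-1/4784610) = -3040477/2392305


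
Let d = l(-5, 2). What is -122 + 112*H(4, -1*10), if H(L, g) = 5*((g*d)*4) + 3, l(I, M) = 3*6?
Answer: -402986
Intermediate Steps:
l(I, M) = 18
d = 18
H(L, g) = 3 + 360*g (H(L, g) = 5*((g*18)*4) + 3 = 5*((18*g)*4) + 3 = 5*(72*g) + 3 = 360*g + 3 = 3 + 360*g)
-122 + 112*H(4, -1*10) = -122 + 112*(3 + 360*(-1*10)) = -122 + 112*(3 + 360*(-10)) = -122 + 112*(3 - 3600) = -122 + 112*(-3597) = -122 - 402864 = -402986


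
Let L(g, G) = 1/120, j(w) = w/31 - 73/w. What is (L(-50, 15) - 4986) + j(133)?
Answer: -2465018117/494760 ≈ -4982.3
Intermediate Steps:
j(w) = -73/w + w/31 (j(w) = w*(1/31) - 73/w = w/31 - 73/w = -73/w + w/31)
L(g, G) = 1/120
(L(-50, 15) - 4986) + j(133) = (1/120 - 4986) + (-73/133 + (1/31)*133) = -598319/120 + (-73*1/133 + 133/31) = -598319/120 + (-73/133 + 133/31) = -598319/120 + 15426/4123 = -2465018117/494760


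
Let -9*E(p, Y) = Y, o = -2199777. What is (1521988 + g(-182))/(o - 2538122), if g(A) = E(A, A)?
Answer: -13698074/42641091 ≈ -0.32124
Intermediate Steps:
E(p, Y) = -Y/9
g(A) = -A/9
(1521988 + g(-182))/(o - 2538122) = (1521988 - ⅑*(-182))/(-2199777 - 2538122) = (1521988 + 182/9)/(-4737899) = (13698074/9)*(-1/4737899) = -13698074/42641091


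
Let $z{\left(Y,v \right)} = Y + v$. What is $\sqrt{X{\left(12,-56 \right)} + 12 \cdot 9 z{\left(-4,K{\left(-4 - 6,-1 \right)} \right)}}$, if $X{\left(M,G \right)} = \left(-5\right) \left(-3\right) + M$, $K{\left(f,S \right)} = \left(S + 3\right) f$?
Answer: $3 i \sqrt{285} \approx 50.646 i$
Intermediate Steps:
$K{\left(f,S \right)} = f \left(3 + S\right)$ ($K{\left(f,S \right)} = \left(3 + S\right) f = f \left(3 + S\right)$)
$X{\left(M,G \right)} = 15 + M$
$\sqrt{X{\left(12,-56 \right)} + 12 \cdot 9 z{\left(-4,K{\left(-4 - 6,-1 \right)} \right)}} = \sqrt{\left(15 + 12\right) + 12 \cdot 9 \left(-4 + \left(-4 - 6\right) \left(3 - 1\right)\right)} = \sqrt{27 + 108 \left(-4 + \left(-4 - 6\right) 2\right)} = \sqrt{27 + 108 \left(-4 - 20\right)} = \sqrt{27 + 108 \left(-24\right)} = \sqrt{27 - 2592} = \sqrt{-2565} = 3 i \sqrt{285}$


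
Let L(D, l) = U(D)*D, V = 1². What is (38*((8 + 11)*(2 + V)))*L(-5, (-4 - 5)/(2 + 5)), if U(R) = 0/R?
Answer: 0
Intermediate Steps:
V = 1
U(R) = 0
L(D, l) = 0 (L(D, l) = 0*D = 0)
(38*((8 + 11)*(2 + V)))*L(-5, (-4 - 5)/(2 + 5)) = (38*((8 + 11)*(2 + 1)))*0 = (38*(19*3))*0 = (38*57)*0 = 2166*0 = 0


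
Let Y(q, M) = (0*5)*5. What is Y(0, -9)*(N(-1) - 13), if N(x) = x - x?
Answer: 0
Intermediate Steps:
N(x) = 0
Y(q, M) = 0 (Y(q, M) = 0*5 = 0)
Y(0, -9)*(N(-1) - 13) = 0*(0 - 13) = 0*(-13) = 0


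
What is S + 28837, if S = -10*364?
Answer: 25197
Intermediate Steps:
S = -3640
S + 28837 = -3640 + 28837 = 25197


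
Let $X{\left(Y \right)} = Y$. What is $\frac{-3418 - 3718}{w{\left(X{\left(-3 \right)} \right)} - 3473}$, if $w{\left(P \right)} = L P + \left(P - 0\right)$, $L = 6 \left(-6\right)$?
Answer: $\frac{892}{421} \approx 2.1188$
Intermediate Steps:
$L = -36$
$w{\left(P \right)} = - 35 P$ ($w{\left(P \right)} = - 36 P + \left(P - 0\right) = - 36 P + \left(P + 0\right) = - 36 P + P = - 35 P$)
$\frac{-3418 - 3718}{w{\left(X{\left(-3 \right)} \right)} - 3473} = \frac{-3418 - 3718}{\left(-35\right) \left(-3\right) - 3473} = - \frac{7136}{105 - 3473} = - \frac{7136}{-3368} = \left(-7136\right) \left(- \frac{1}{3368}\right) = \frac{892}{421}$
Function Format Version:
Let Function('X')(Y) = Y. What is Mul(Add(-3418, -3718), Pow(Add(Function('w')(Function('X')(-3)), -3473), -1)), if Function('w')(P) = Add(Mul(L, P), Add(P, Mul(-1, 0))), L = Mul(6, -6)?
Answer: Rational(892, 421) ≈ 2.1188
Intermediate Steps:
L = -36
Function('w')(P) = Mul(-35, P) (Function('w')(P) = Add(Mul(-36, P), Add(P, Mul(-1, 0))) = Add(Mul(-36, P), Add(P, 0)) = Add(Mul(-36, P), P) = Mul(-35, P))
Mul(Add(-3418, -3718), Pow(Add(Function('w')(Function('X')(-3)), -3473), -1)) = Mul(Add(-3418, -3718), Pow(Add(Mul(-35, -3), -3473), -1)) = Mul(-7136, Pow(Add(105, -3473), -1)) = Mul(-7136, Pow(-3368, -1)) = Mul(-7136, Rational(-1, 3368)) = Rational(892, 421)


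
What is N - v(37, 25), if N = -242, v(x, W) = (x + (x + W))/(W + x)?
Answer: -15103/62 ≈ -243.60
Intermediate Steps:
v(x, W) = (W + 2*x)/(W + x) (v(x, W) = (x + (W + x))/(W + x) = (W + 2*x)/(W + x))
N - v(37, 25) = -242 - (25 + 2*37)/(25 + 37) = -242 - (25 + 74)/62 = -242 - 99/62 = -15103/62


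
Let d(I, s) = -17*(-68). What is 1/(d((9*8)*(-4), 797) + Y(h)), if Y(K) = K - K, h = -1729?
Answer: 1/1156 ≈ 0.00086505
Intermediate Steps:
Y(K) = 0
d(I, s) = 1156
1/(d((9*8)*(-4), 797) + Y(h)) = 1/(1156 + 0) = 1/1156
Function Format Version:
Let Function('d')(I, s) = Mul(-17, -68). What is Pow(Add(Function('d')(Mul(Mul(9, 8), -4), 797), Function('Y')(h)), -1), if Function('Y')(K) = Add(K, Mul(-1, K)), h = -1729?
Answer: Rational(1, 1156) ≈ 0.00086505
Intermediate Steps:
Function('Y')(K) = 0
Function('d')(I, s) = 1156
Pow(Add(Function('d')(Mul(Mul(9, 8), -4), 797), Function('Y')(h)), -1) = Pow(Add(1156, 0), -1) = Pow(1156, -1) = Rational(1, 1156)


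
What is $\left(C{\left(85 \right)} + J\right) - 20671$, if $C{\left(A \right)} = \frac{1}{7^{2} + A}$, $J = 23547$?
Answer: $\frac{385385}{134} \approx 2876.0$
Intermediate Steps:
$C{\left(A \right)} = \frac{1}{49 + A}$
$\left(C{\left(85 \right)} + J\right) - 20671 = \left(\frac{1}{49 + 85} + 23547\right) - 20671 = \left(\frac{1}{134} + 23547\right) - 20671 = \frac{3155299}{134} - 20671 = \frac{385385}{134}$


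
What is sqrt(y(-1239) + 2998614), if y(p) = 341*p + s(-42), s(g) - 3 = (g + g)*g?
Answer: sqrt(2579646) ≈ 1606.1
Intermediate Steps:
s(g) = 3 + 2*g**2 (s(g) = 3 + (g + g)*g = 3 + (2*g)*g = 3 + 2*g**2)
y(p) = 3531 + 341*p (y(p) = 341*p + (3 + 2*(-42)**2) = 341*p + (3 + 2*1764) = 341*p + (3 + 3528) = 341*p + 3531 = 3531 + 341*p)
sqrt(y(-1239) + 2998614) = sqrt((3531 + 341*(-1239)) + 2998614) = sqrt((3531 - 422499) + 2998614) = sqrt(-418968 + 2998614) = sqrt(2579646)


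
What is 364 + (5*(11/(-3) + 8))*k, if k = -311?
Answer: -19123/3 ≈ -6374.3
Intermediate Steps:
364 + (5*(11/(-3) + 8))*k = 364 + (5*(11/(-3) + 8))*(-311) = 364 + (5*(11*(-⅓) + 8))*(-311) = 364 + (5*(-11/3 + 8))*(-311) = 364 + (5*(13/3))*(-311) = 364 + (65/3)*(-311) = 364 - 20215/3 = -19123/3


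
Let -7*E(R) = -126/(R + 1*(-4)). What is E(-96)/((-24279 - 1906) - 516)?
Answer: 9/1335050 ≈ 6.7413e-6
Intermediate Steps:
E(R) = 18/(-4 + R) (E(R) = -(-18)/(R + 1*(-4)) = -(-18)/(R - 4) = -(-18)/(-4 + R) = 18/(-4 + R))
E(-96)/((-24279 - 1906) - 516) = (18/(-4 - 96))/((-24279 - 1906) - 516) = (18/(-100))/(-26185 - 516) = (18*(-1/100))/(-26701) = -9/50*(-1/26701) = 9/1335050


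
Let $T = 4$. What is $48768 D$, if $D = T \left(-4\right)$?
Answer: $-780288$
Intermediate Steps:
$D = -16$ ($D = 4 \left(-4\right) = -16$)
$48768 D = 48768 \left(-16\right) = -780288$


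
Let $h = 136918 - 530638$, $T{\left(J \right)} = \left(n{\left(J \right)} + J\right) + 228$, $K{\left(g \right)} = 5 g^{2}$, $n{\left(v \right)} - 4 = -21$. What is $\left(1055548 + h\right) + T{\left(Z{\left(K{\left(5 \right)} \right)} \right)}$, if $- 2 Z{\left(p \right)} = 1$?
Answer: $\frac{1324077}{2} \approx 6.6204 \cdot 10^{5}$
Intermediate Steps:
$n{\left(v \right)} = -17$ ($n{\left(v \right)} = 4 - 21 = -17$)
$Z{\left(p \right)} = - \frac{1}{2}$ ($Z{\left(p \right)} = \left(- \frac{1}{2}\right) 1 = - \frac{1}{2}$)
$T{\left(J \right)} = 211 + J$ ($T{\left(J \right)} = \left(-17 + J\right) + 228 = 211 + J$)
$h = -393720$ ($h = 136918 - 530638 = -393720$)
$\left(1055548 + h\right) + T{\left(Z{\left(K{\left(5 \right)} \right)} \right)} = \left(1055548 - 393720\right) + \left(211 - \frac{1}{2}\right) = 661828 + \frac{421}{2} = \frac{1324077}{2}$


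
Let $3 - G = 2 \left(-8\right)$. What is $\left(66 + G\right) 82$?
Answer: $6970$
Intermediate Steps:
$G = 19$ ($G = 3 - 2 \left(-8\right) = 3 - -16 = 3 + 16 = 19$)
$\left(66 + G\right) 82 = \left(66 + 19\right) 82 = 85 \cdot 82 = 6970$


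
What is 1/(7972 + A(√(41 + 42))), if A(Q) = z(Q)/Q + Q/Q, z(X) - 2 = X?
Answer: 330921/2638764052 - √83/2638764052 ≈ 0.00012540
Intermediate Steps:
z(X) = 2 + X
A(Q) = 1 + (2 + Q)/Q (A(Q) = (2 + Q)/Q + Q/Q = (2 + Q)/Q + 1 = 1 + (2 + Q)/Q)
1/(7972 + A(√(41 + 42))) = 1/(7972 + (2 + 2/(√(41 + 42)))) = 1/(7972 + (2 + 2/(√83))) = 1/(7972 + (2 + 2*(√83/83))) = 1/(7972 + (2 + 2*√83/83)) = 1/(7974 + 2*√83/83)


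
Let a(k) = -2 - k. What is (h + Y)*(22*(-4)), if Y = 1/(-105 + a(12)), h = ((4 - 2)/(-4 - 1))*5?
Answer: 21032/119 ≈ 176.74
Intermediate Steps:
h = -2 (h = (2/(-5))*5 = (2*(-⅕))*5 = -⅖*5 = -2)
Y = -1/119 (Y = 1/(-105 + (-2 - 1*12)) = 1/(-105 + (-2 - 12)) = 1/(-105 - 14) = 1/(-119) = -1/119 ≈ -0.0084034)
(h + Y)*(22*(-4)) = (-2 - 1/119)*(22*(-4)) = -239/119*(-88) = 21032/119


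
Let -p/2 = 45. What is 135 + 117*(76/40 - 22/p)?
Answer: 3859/10 ≈ 385.90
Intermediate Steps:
p = -90 (p = -2*45 = -90)
135 + 117*(76/40 - 22/p) = 135 + 117*(76/40 - 22/(-90)) = 135 + 117*(76*(1/40) - 22*(-1/90)) = 135 + 117*(19/10 + 11/45) = 135 + 117*(193/90) = 135 + 2509/10 = 3859/10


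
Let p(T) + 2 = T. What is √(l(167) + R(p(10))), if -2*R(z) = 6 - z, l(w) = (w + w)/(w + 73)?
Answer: √8610/60 ≈ 1.5465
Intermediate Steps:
p(T) = -2 + T
l(w) = 2*w/(73 + w) (l(w) = (2*w)/(73 + w) = 2*w/(73 + w))
R(z) = -3 + z/2 (R(z) = -(6 - z)/2 = -3 + z/2)
√(l(167) + R(p(10))) = √(2*167/(73 + 167) + (-3 + (-2 + 10)/2)) = √(2*167/240 + (-3 + (½)*8)) = √(2*167*(1/240) + (-3 + 4)) = √(167/120 + 1) = √(287/120) = √8610/60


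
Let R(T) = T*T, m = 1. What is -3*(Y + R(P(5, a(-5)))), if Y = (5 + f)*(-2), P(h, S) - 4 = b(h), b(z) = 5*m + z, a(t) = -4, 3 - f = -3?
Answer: -522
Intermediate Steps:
f = 6 (f = 3 - 1*(-3) = 3 + 3 = 6)
b(z) = 5 + z (b(z) = 5*1 + z = 5 + z)
P(h, S) = 9 + h (P(h, S) = 4 + (5 + h) = 9 + h)
R(T) = T**2
Y = -22 (Y = (5 + 6)*(-2) = 11*(-2) = -22)
-3*(Y + R(P(5, a(-5)))) = -3*(-22 + (9 + 5)**2) = -3*(-22 + 14**2) = -3*(-22 + 196) = -3*174 = -522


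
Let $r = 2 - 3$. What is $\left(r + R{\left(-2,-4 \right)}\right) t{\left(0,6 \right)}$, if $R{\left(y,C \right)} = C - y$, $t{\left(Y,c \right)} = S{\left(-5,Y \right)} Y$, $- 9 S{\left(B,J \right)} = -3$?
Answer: $0$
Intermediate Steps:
$S{\left(B,J \right)} = \frac{1}{3}$ ($S{\left(B,J \right)} = \left(- \frac{1}{9}\right) \left(-3\right) = \frac{1}{3}$)
$t{\left(Y,c \right)} = \frac{Y}{3}$
$r = -1$ ($r = 2 - 3 = -1$)
$\left(r + R{\left(-2,-4 \right)}\right) t{\left(0,6 \right)} = \left(-1 - 2\right) \frac{1}{3} \cdot 0 = \left(-1 + \left(-4 + 2\right)\right) 0 = \left(-1 - 2\right) 0 = \left(-3\right) 0 = 0$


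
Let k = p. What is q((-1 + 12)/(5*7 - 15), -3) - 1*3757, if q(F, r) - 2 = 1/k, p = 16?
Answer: -60079/16 ≈ -3754.9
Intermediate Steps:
k = 16
q(F, r) = 33/16 (q(F, r) = 2 + 1/16 = 33/16)
q((-1 + 12)/(5*7 - 15), -3) - 1*3757 = 33/16 - 1*3757 = 33/16 - 3757 = -60079/16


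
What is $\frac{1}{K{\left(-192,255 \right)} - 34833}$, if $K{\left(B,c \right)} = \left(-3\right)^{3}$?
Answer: $- \frac{1}{34860} \approx -2.8686 \cdot 10^{-5}$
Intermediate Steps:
$K{\left(B,c \right)} = -27$
$\frac{1}{K{\left(-192,255 \right)} - 34833} = \frac{1}{-27 - 34833} = \frac{1}{-34860} = - \frac{1}{34860}$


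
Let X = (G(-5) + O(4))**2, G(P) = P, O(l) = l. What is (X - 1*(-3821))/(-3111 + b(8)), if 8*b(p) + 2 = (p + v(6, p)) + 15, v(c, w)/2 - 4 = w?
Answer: -16/13 ≈ -1.2308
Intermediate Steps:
v(c, w) = 8 + 2*w
b(p) = 21/8 + 3*p/8 (b(p) = -1/4 + ((p + (8 + 2*p)) + 15)/8 = -1/4 + ((8 + 3*p) + 15)/8 = -1/4 + (23 + 3*p)/8 = -1/4 + (23/8 + 3*p/8) = 21/8 + 3*p/8)
X = 1 (X = (-5 + 4)**2 = (-1)**2 = 1)
(X - 1*(-3821))/(-3111 + b(8)) = (1 - 1*(-3821))/(-3111 + (21/8 + (3/8)*8)) = (1 + 3821)/(-3111 + (21/8 + 3)) = 3822/(-3111 + 45/8) = 3822/(-24843/8) = 3822*(-8/24843) = -16/13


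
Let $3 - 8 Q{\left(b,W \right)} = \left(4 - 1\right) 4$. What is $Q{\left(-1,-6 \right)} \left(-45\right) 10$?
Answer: $\frac{2025}{4} \approx 506.25$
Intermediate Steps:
$Q{\left(b,W \right)} = - \frac{9}{8}$ ($Q{\left(b,W \right)} = \frac{3}{8} - \frac{\left(4 - 1\right) 4}{8} = \frac{3}{8} - \frac{3 \cdot 4}{8} = \frac{3}{8} - \frac{3}{2} = - \frac{9}{8}$)
$Q{\left(-1,-6 \right)} \left(-45\right) 10 = \left(- \frac{9}{8}\right) \left(-45\right) 10 = \frac{405}{8} \cdot 10 = \frac{2025}{4}$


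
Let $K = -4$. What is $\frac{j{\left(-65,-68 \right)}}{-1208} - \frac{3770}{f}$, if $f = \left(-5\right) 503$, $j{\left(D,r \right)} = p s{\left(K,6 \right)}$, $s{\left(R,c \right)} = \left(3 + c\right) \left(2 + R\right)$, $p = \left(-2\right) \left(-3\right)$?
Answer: $\frac{241289}{151906} \approx 1.5884$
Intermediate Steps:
$p = 6$
$s{\left(R,c \right)} = \left(2 + R\right) \left(3 + c\right)$
$j{\left(D,r \right)} = -108$ ($j{\left(D,r \right)} = 6 \left(6 + 2 \cdot 6 + 3 \left(-4\right) - 24\right) = 6 \left(6 + 12 - 12 - 24\right) = 6 \left(-18\right) = -108$)
$f = -2515$
$\frac{j{\left(-65,-68 \right)}}{-1208} - \frac{3770}{f} = - \frac{108}{-1208} - \frac{3770}{-2515} = \left(-108\right) \left(- \frac{1}{1208}\right) - - \frac{754}{503} = \frac{27}{302} + \frac{754}{503} = \frac{241289}{151906}$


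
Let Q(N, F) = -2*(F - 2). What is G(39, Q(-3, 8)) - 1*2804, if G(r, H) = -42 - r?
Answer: -2885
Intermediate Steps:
Q(N, F) = 4 - 2*F (Q(N, F) = -2*(-2 + F) = 4 - 2*F)
G(39, Q(-3, 8)) - 1*2804 = (-42 - 1*39) - 1*2804 = (-42 - 39) - 2804 = -81 - 2804 = -2885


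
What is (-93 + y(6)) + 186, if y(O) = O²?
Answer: 129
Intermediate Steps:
(-93 + y(6)) + 186 = (-93 + 6²) + 186 = (-93 + 36) + 186 = -57 + 186 = 129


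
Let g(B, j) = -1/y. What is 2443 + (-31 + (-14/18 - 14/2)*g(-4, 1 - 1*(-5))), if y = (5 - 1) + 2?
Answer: 65159/27 ≈ 2413.3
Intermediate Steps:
y = 6 (y = 4 + 2 = 6)
g(B, j) = -⅙ (g(B, j) = -1/6 = -1*⅙ = -⅙)
2443 + (-31 + (-14/18 - 14/2)*g(-4, 1 - 1*(-5))) = 2443 + (-31 + (-14/18 - 14/2)*(-⅙)) = 2443 + (-31 + (-14*1/18 - 14*½)*(-⅙)) = 2443 + (-31 + (-7/9 - 7)*(-⅙)) = 2443 + (-31 - 70/9*(-⅙)) = 2443 + (-31 + 35/27) = 2443 - 802/27 = 65159/27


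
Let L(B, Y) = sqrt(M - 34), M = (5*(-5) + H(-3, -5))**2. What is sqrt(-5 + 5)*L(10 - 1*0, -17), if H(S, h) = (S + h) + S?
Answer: 0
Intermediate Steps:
H(S, h) = h + 2*S
M = 1296 (M = (5*(-5) + (-5 + 2*(-3)))**2 = (-25 + (-5 - 6))**2 = (-25 - 11)**2 = (-36)**2 = 1296)
L(B, Y) = sqrt(1262) (L(B, Y) = sqrt(1296 - 34) = sqrt(1262))
sqrt(-5 + 5)*L(10 - 1*0, -17) = sqrt(-5 + 5)*sqrt(1262) = sqrt(0)*sqrt(1262) = 0*sqrt(1262) = 0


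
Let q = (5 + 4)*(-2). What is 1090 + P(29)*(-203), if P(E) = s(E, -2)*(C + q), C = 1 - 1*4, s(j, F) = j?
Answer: 124717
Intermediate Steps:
C = -3 (C = 1 - 4 = -3)
q = -18 (q = 9*(-2) = -18)
P(E) = -21*E (P(E) = E*(-3 - 18) = E*(-21) = -21*E)
1090 + P(29)*(-203) = 1090 - 21*29*(-203) = 1090 - 609*(-203) = 1090 + 123627 = 124717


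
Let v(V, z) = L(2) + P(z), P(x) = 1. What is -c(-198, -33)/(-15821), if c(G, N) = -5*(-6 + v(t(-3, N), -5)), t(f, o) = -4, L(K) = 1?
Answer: 20/15821 ≈ 0.0012641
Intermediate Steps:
v(V, z) = 2 (v(V, z) = 1 + 1 = 2)
c(G, N) = 20 (c(G, N) = -5*(-6 + 2) = -5*(-4) = 20)
-c(-198, -33)/(-15821) = -1*20/(-15821) = -20*(-1/15821) = 20/15821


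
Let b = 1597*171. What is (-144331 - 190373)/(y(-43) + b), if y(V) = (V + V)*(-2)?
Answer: -334704/273259 ≈ -1.2249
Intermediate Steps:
b = 273087
y(V) = -4*V (y(V) = (2*V)*(-2) = -4*V)
(-144331 - 190373)/(y(-43) + b) = (-144331 - 190373)/(-4*(-43) + 273087) = -334704/(172 + 273087) = -334704/273259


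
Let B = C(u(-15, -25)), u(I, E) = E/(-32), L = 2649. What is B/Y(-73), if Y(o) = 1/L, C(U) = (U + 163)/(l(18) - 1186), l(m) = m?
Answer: -13883409/37376 ≈ -371.45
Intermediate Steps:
u(I, E) = -E/32 (u(I, E) = E*(-1/32) = -E/32)
C(U) = -163/1168 - U/1168 (C(U) = (U + 163)/(18 - 1186) = (163 + U)/(-1168) = (163 + U)*(-1/1168) = -163/1168 - U/1168)
B = -5241/37376 (B = -163/1168 - (-1)*(-25)/37376 = -163/1168 - 1/1168*25/32 = -163/1168 - 25/37376 = -5241/37376 ≈ -0.14022)
Y(o) = 1/2649
B/Y(-73) = -5241/(37376*1/2649) = -5241/37376*2649 = -13883409/37376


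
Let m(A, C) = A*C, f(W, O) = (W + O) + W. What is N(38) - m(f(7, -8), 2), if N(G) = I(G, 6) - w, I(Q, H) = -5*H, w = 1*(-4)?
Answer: -38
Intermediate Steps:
w = -4
f(W, O) = O + 2*W (f(W, O) = (O + W) + W = O + 2*W)
N(G) = -26 (N(G) = -5*6 - 1*(-4) = -30 + 4 = -26)
N(38) - m(f(7, -8), 2) = -26 - (-8 + 2*7)*2 = -26 - (-8 + 14)*2 = -26 - 6*2 = -26 - 1*12 = -26 - 12 = -38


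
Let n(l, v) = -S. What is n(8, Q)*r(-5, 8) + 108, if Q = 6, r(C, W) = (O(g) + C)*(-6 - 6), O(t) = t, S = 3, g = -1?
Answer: -108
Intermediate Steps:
r(C, W) = 12 - 12*C (r(C, W) = (-1 + C)*(-6 - 6) = (-1 + C)*(-12) = 12 - 12*C)
n(l, v) = -3 (n(l, v) = -1*3 = -3)
n(8, Q)*r(-5, 8) + 108 = -3*(12 - 12*(-5)) + 108 = -3*(12 + 60) + 108 = -3*72 + 108 = -216 + 108 = -108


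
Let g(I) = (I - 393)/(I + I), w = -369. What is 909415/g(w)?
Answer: 111858045/127 ≈ 8.8077e+5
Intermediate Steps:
g(I) = (-393 + I)/(2*I) (g(I) = (-393 + I)/((2*I)) = (-393 + I)*(1/(2*I)) = (-393 + I)/(2*I))
909415/g(w) = 909415/(((½)*(-393 - 369)/(-369))) = 909415/(((½)*(-1/369)*(-762))) = 909415/(127/123) = 909415*(123/127) = 111858045/127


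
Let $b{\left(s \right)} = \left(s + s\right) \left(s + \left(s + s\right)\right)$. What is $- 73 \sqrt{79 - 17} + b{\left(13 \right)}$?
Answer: $1014 - 73 \sqrt{62} \approx 439.2$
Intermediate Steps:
$b{\left(s \right)} = 6 s^{2}$ ($b{\left(s \right)} = 2 s \left(s + 2 s\right) = 2 s 3 s = 6 s^{2}$)
$- 73 \sqrt{79 - 17} + b{\left(13 \right)} = - 73 \sqrt{79 - 17} + 6 \cdot 13^{2} = - 73 \sqrt{62} + 6 \cdot 169 = - 73 \sqrt{62} + 1014 = 1014 - 73 \sqrt{62}$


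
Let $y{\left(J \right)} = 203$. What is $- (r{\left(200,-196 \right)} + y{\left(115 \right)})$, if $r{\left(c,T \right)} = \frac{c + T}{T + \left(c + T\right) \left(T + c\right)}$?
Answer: $- \frac{9134}{45} \approx -202.98$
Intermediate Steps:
$r{\left(c,T \right)} = \frac{T + c}{T + \left(T + c\right)^{2}}$ ($r{\left(c,T \right)} = \frac{T + c}{T + \left(T + c\right) \left(T + c\right)} = \frac{T + c}{T + \left(T + c\right)^{2}}$)
$- (r{\left(200,-196 \right)} + y{\left(115 \right)}) = - (\frac{-196 + 200}{-196 + \left(-196 + 200\right)^{2}} + 203) = - (\frac{1}{-196 + 4^{2}} \cdot 4 + 203) = - (\frac{1}{-196 + 16} \cdot 4 + 203) = - (\frac{1}{-180} \cdot 4 + 203) = - (\left(- \frac{1}{180}\right) 4 + 203) = - (- \frac{1}{45} + 203) = \left(-1\right) \frac{9134}{45} = - \frac{9134}{45}$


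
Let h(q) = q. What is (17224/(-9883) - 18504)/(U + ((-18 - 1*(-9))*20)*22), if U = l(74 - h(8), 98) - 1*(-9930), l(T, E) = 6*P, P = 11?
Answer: -45723064/14913447 ≈ -3.0659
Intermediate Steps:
l(T, E) = 66 (l(T, E) = 6*11 = 66)
U = 9996 (U = 66 - 1*(-9930) = 66 + 9930 = 9996)
(17224/(-9883) - 18504)/(U + ((-18 - 1*(-9))*20)*22) = (17224/(-9883) - 18504)/(9996 + ((-18 - 1*(-9))*20)*22) = (17224*(-1/9883) - 18504)/(9996 + ((-18 + 9)*20)*22) = (-17224/9883 - 18504)/(9996 - 9*20*22) = -182892256/(9883*(9996 - 180*22)) = -182892256/(9883*(9996 - 3960)) = -182892256/9883/6036 = -182892256/9883*1/6036 = -45723064/14913447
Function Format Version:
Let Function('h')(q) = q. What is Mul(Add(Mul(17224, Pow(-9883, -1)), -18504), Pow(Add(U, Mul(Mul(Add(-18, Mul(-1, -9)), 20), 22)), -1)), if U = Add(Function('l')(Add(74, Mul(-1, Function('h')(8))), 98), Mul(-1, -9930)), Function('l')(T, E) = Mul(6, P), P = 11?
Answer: Rational(-45723064, 14913447) ≈ -3.0659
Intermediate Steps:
Function('l')(T, E) = 66 (Function('l')(T, E) = Mul(6, 11) = 66)
U = 9996 (U = Add(66, Mul(-1, -9930)) = Add(66, 9930) = 9996)
Mul(Add(Mul(17224, Pow(-9883, -1)), -18504), Pow(Add(U, Mul(Mul(Add(-18, Mul(-1, -9)), 20), 22)), -1)) = Mul(Add(Mul(17224, Pow(-9883, -1)), -18504), Pow(Add(9996, Mul(Mul(Add(-18, Mul(-1, -9)), 20), 22)), -1)) = Mul(Add(Mul(17224, Rational(-1, 9883)), -18504), Pow(Add(9996, Mul(Mul(Add(-18, 9), 20), 22)), -1)) = Mul(Add(Rational(-17224, 9883), -18504), Pow(Add(9996, Mul(Mul(-9, 20), 22)), -1)) = Mul(Rational(-182892256, 9883), Pow(Add(9996, Mul(-180, 22)), -1)) = Mul(Rational(-182892256, 9883), Pow(Add(9996, -3960), -1)) = Mul(Rational(-182892256, 9883), Pow(6036, -1)) = Mul(Rational(-182892256, 9883), Rational(1, 6036)) = Rational(-45723064, 14913447)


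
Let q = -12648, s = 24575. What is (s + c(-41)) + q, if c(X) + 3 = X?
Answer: 11883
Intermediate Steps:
c(X) = -3 + X
(s + c(-41)) + q = (24575 + (-3 - 41)) - 12648 = (24575 - 44) - 12648 = 24531 - 12648 = 11883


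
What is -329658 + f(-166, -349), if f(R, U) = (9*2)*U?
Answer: -335940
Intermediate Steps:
f(R, U) = 18*U
-329658 + f(-166, -349) = -329658 + 18*(-349) = -329658 - 6282 = -335940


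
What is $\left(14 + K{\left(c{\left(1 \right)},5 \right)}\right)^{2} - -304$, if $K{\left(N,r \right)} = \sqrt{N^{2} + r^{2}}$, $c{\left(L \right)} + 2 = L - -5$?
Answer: $541 + 28 \sqrt{41} \approx 720.29$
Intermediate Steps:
$c{\left(L \right)} = 3 + L$ ($c{\left(L \right)} = -2 + \left(L - -5\right) = -2 + \left(L + 5\right) = -2 + \left(5 + L\right) = 3 + L$)
$\left(14 + K{\left(c{\left(1 \right)},5 \right)}\right)^{2} - -304 = \left(14 + \sqrt{\left(3 + 1\right)^{2} + 5^{2}}\right)^{2} - -304 = \left(14 + \sqrt{4^{2} + 25}\right)^{2} + 304 = \left(14 + \sqrt{16 + 25}\right)^{2} + 304 = \left(14 + \sqrt{41}\right)^{2} + 304 = 304 + \left(14 + \sqrt{41}\right)^{2}$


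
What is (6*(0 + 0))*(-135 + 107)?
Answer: 0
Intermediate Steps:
(6*(0 + 0))*(-135 + 107) = (6*0)*(-28) = 0*(-28) = 0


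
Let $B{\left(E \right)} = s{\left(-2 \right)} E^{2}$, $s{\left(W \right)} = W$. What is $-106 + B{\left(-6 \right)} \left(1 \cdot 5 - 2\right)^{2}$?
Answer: $-754$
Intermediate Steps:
$B{\left(E \right)} = - 2 E^{2}$
$-106 + B{\left(-6 \right)} \left(1 \cdot 5 - 2\right)^{2} = -106 + - 2 \left(-6\right)^{2} \left(1 \cdot 5 - 2\right)^{2} = -106 + \left(-2\right) 36 \left(5 - 2\right)^{2} = -106 - 72 \cdot 3^{2} = -106 - 648 = -754$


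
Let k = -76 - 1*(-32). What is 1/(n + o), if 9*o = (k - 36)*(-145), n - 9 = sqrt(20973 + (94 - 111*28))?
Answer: 105129/134991082 - 81*sqrt(17959)/134991082 ≈ 0.00069837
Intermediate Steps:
k = -44 (k = -76 + 32 = -44)
n = 9 + sqrt(17959) (n = 9 + sqrt(20973 + (94 - 111*28)) = 9 + sqrt(20973 + (94 - 3108)) = 9 + sqrt(20973 - 3014) = 9 + sqrt(17959) ≈ 143.01)
o = 11600/9 (o = ((-44 - 36)*(-145))/9 = (-80*(-145))/9 = (1/9)*11600 = 11600/9 ≈ 1288.9)
1/(n + o) = 1/((9 + sqrt(17959)) + 11600/9) = 1/(11681/9 + sqrt(17959))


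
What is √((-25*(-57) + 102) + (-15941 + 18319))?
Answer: √3905 ≈ 62.490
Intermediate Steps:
√((-25*(-57) + 102) + (-15941 + 18319)) = √((1425 + 102) + 2378) = √(1527 + 2378) = √3905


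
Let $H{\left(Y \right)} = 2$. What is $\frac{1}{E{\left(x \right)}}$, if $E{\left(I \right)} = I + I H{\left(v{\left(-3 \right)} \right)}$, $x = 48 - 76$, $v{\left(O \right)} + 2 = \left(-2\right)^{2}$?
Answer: $- \frac{1}{84} \approx -0.011905$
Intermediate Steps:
$v{\left(O \right)} = 2$ ($v{\left(O \right)} = -2 + \left(-2\right)^{2} = -2 + 4 = 2$)
$x = -28$
$E{\left(I \right)} = 3 I$ ($E{\left(I \right)} = I + I 2 = I + 2 I = 3 I$)
$\frac{1}{E{\left(x \right)}} = \frac{1}{3 \left(-28\right)} = \frac{1}{-84} = - \frac{1}{84}$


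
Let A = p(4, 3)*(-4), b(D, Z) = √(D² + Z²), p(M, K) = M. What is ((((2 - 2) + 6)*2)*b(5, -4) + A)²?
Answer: 6160 - 384*√41 ≈ 3701.2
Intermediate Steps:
A = -16 (A = 4*(-4) = -16)
((((2 - 2) + 6)*2)*b(5, -4) + A)² = ((((2 - 2) + 6)*2)*√(5² + (-4)²) - 16)² = (((0 + 6)*2)*√(25 + 16) - 16)² = ((6*2)*√41 - 16)² = (12*√41 - 16)² = (-16 + 12*√41)²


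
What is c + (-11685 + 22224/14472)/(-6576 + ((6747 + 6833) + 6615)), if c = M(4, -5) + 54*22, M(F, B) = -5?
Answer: 9708054902/8212257 ≈ 1182.1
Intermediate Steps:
c = 1183 (c = -5 + 54*22 = -5 + 1188 = 1183)
c + (-11685 + 22224/14472)/(-6576 + ((6747 + 6833) + 6615)) = 1183 + (-11685 + 22224/14472)/(-6576 + ((6747 + 6833) + 6615)) = 1183 + (-11685 + 22224*(1/14472))/(-6576 + (13580 + 6615)) = 1183 + (-11685 + 926/603)/(-6576 + 20195) = 1183 - 7045129/603/13619 = 1183 - 7045129/603*1/13619 = 1183 - 7045129/8212257 = 9708054902/8212257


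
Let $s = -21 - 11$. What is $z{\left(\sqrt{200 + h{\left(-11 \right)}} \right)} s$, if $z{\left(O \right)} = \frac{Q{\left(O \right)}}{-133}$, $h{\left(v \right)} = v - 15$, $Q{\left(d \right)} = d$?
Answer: $\frac{32 \sqrt{174}}{133} \approx 3.1738$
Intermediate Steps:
$h{\left(v \right)} = -15 + v$ ($h{\left(v \right)} = v - 15 = -15 + v$)
$z{\left(O \right)} = - \frac{O}{133}$ ($z{\left(O \right)} = \frac{O}{-133} = O \left(- \frac{1}{133}\right) = - \frac{O}{133}$)
$s = -32$
$z{\left(\sqrt{200 + h{\left(-11 \right)}} \right)} s = - \frac{\sqrt{200 - 26}}{133} \left(-32\right) = - \frac{\sqrt{174}}{133} \left(-32\right) = \frac{32 \sqrt{174}}{133}$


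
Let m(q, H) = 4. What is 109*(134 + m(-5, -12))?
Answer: 15042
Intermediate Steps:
109*(134 + m(-5, -12)) = 109*(134 + 4) = 109*138 = 15042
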